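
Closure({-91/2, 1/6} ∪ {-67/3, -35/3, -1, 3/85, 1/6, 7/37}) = {-91/2, -67/3, -35/3, -1, 3/85, 1/6, 7/37}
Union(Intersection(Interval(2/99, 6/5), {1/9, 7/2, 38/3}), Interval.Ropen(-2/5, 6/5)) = Interval.Ropen(-2/5, 6/5)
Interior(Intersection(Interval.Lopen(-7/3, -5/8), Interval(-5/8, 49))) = EmptySet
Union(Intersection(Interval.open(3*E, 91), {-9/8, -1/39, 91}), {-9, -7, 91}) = {-9, -7, 91}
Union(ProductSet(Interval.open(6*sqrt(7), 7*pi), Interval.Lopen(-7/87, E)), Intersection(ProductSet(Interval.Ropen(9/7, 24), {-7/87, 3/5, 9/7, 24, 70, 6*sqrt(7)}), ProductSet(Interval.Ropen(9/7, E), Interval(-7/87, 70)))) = Union(ProductSet(Interval.Ropen(9/7, E), {-7/87, 3/5, 9/7, 24, 70, 6*sqrt(7)}), ProductSet(Interval.open(6*sqrt(7), 7*pi), Interval.Lopen(-7/87, E)))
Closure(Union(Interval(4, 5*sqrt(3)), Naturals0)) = Union(Complement(Naturals0, Interval.open(4, 5*sqrt(3))), Interval(4, 5*sqrt(3)), Naturals0)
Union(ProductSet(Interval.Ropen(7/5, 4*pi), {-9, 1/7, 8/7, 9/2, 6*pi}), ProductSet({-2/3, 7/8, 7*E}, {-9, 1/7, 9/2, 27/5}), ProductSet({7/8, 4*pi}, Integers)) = Union(ProductSet({7/8, 4*pi}, Integers), ProductSet({-2/3, 7/8, 7*E}, {-9, 1/7, 9/2, 27/5}), ProductSet(Interval.Ropen(7/5, 4*pi), {-9, 1/7, 8/7, 9/2, 6*pi}))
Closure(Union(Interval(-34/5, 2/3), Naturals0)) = Union(Complement(Naturals0, Interval.open(-34/5, 2/3)), Interval(-34/5, 2/3), Naturals0)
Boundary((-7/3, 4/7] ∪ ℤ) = {-7/3, 4/7} ∪ (ℤ \ (-7/3, 4/7))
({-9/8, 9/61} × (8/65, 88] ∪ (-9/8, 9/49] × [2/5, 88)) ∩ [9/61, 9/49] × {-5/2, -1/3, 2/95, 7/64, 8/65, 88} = {9/61} × {88}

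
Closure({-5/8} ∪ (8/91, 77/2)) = {-5/8} ∪ [8/91, 77/2]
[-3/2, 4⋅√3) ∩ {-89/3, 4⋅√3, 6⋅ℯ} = ∅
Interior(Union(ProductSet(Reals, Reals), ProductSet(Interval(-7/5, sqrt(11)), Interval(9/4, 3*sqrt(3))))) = ProductSet(Reals, Reals)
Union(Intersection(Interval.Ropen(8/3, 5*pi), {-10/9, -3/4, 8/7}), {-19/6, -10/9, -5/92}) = {-19/6, -10/9, -5/92}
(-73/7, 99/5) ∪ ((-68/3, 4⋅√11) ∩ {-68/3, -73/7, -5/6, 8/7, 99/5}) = [-73/7, 99/5)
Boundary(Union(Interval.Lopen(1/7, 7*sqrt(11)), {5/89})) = {5/89, 1/7, 7*sqrt(11)}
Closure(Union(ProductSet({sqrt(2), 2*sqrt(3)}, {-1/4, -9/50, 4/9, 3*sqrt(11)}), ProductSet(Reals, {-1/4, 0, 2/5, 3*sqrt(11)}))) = Union(ProductSet({sqrt(2), 2*sqrt(3)}, {-1/4, -9/50, 4/9, 3*sqrt(11)}), ProductSet(Reals, {-1/4, 0, 2/5, 3*sqrt(11)}))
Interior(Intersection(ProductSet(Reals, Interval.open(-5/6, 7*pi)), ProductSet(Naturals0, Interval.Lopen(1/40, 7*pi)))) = EmptySet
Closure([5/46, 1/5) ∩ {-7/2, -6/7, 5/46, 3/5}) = {5/46}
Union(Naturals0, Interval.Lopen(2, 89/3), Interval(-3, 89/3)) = Union(Interval(-3, 89/3), Naturals0)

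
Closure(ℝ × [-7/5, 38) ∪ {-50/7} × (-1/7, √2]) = ℝ × [-7/5, 38]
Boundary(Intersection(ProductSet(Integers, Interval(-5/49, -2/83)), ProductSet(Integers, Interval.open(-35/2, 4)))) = ProductSet(Integers, Interval(-5/49, -2/83))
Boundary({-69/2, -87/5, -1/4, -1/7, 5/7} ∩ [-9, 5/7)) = {-1/4, -1/7}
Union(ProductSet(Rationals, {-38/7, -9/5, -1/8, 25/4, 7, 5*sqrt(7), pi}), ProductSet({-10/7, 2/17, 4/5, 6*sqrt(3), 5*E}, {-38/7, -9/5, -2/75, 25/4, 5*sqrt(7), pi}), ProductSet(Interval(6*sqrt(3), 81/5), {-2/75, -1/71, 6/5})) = Union(ProductSet({-10/7, 2/17, 4/5, 6*sqrt(3), 5*E}, {-38/7, -9/5, -2/75, 25/4, 5*sqrt(7), pi}), ProductSet(Interval(6*sqrt(3), 81/5), {-2/75, -1/71, 6/5}), ProductSet(Rationals, {-38/7, -9/5, -1/8, 25/4, 7, 5*sqrt(7), pi}))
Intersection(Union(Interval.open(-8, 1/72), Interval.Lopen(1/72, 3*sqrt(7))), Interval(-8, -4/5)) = Interval.Lopen(-8, -4/5)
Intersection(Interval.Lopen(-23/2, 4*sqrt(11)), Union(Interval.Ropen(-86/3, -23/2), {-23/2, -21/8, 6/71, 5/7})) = {-21/8, 6/71, 5/7}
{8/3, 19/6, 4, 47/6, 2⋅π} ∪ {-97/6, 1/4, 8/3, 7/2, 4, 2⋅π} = {-97/6, 1/4, 8/3, 19/6, 7/2, 4, 47/6, 2⋅π}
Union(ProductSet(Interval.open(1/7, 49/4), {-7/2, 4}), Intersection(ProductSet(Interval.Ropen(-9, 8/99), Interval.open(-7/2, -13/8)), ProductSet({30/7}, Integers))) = ProductSet(Interval.open(1/7, 49/4), {-7/2, 4})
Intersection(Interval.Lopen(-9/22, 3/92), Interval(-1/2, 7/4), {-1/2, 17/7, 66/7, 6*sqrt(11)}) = EmptySet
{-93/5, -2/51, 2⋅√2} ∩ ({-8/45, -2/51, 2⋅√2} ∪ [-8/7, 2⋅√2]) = {-2/51, 2⋅√2}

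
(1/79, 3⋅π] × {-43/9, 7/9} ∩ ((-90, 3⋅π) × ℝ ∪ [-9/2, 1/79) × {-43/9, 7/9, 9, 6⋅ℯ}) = (1/79, 3⋅π) × {-43/9, 7/9}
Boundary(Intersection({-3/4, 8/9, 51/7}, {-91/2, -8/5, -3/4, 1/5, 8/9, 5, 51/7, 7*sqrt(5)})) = {-3/4, 8/9, 51/7}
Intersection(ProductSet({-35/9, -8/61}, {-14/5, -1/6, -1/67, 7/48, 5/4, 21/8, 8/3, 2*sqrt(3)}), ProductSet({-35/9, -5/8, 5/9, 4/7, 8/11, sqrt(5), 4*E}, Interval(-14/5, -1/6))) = ProductSet({-35/9}, {-14/5, -1/6})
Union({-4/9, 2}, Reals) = Reals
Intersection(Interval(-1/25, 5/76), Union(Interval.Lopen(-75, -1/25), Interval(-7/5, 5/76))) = Interval(-1/25, 5/76)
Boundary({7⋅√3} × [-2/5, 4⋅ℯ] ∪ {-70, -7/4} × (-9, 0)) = ({-70, -7/4} × [-9, 0]) ∪ ({7⋅√3} × [-2/5, 4⋅ℯ])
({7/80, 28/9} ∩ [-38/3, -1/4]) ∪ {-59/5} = {-59/5}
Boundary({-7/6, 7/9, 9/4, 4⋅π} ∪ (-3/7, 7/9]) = {-7/6, -3/7, 7/9, 9/4, 4⋅π}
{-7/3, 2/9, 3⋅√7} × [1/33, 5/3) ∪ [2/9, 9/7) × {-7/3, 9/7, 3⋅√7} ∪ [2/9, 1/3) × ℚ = ([2/9, 1/3) × ℚ) ∪ ({-7/3, 2/9, 3⋅√7} × [1/33, 5/3)) ∪ ([2/9, 9/7) × {-7/3, 9/7, 3⋅√7})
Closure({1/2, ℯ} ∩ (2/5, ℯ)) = {1/2}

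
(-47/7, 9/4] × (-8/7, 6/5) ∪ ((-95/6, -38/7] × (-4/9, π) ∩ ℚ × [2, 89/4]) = ((-47/7, 9/4] × (-8/7, 6/5)) ∪ ((ℚ ∩ (-95/6, -38/7]) × [2, π))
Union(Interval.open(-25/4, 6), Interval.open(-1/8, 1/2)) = Interval.open(-25/4, 6)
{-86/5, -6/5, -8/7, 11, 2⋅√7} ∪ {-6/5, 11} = {-86/5, -6/5, -8/7, 11, 2⋅√7}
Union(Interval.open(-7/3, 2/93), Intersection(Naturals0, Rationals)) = Union(Interval.open(-7/3, 2/93), Naturals0)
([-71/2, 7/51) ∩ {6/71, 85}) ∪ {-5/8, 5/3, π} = {-5/8, 6/71, 5/3, π}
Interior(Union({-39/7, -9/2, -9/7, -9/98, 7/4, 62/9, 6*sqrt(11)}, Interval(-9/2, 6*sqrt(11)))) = Interval.open(-9/2, 6*sqrt(11))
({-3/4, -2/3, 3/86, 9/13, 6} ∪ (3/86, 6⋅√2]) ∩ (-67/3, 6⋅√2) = {-3/4, -2/3} ∪ [3/86, 6⋅√2)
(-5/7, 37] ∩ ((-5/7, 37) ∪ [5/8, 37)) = (-5/7, 37)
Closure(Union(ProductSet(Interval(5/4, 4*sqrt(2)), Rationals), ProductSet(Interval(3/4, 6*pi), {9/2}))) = Union(ProductSet(Interval(3/4, 6*pi), {9/2}), ProductSet(Interval(5/4, 4*sqrt(2)), Reals))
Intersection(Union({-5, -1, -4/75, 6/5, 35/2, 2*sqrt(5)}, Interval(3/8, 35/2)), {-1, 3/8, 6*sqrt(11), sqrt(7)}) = {-1, 3/8, sqrt(7)}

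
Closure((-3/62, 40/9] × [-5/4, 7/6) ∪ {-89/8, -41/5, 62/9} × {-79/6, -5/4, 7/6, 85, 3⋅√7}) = ({-3/62, 40/9} × [-5/4, 7/6]) ∪ ([-3/62, 40/9] × {-5/4, 7/6}) ∪ ((-3/62, 40/9] × [-5/4, 7/6)) ∪ ({-89/8, -41/5, 62/9} × {-79/6, -5/4, 7/6, 85, 3⋅√7})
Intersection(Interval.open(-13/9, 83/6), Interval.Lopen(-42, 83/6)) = Interval.open(-13/9, 83/6)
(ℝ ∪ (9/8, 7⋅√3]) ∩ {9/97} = {9/97}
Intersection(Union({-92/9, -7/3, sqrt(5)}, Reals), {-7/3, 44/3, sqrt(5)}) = {-7/3, 44/3, sqrt(5)}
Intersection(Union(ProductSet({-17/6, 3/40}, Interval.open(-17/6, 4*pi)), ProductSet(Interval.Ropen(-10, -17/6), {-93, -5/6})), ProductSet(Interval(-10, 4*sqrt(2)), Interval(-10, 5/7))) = Union(ProductSet({-17/6, 3/40}, Interval.Lopen(-17/6, 5/7)), ProductSet(Interval.Ropen(-10, -17/6), {-5/6}))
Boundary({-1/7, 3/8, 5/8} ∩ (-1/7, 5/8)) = {3/8}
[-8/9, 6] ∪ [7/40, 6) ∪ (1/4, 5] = [-8/9, 6]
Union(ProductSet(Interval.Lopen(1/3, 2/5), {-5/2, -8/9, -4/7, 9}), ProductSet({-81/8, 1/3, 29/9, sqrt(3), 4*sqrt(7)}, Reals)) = Union(ProductSet({-81/8, 1/3, 29/9, sqrt(3), 4*sqrt(7)}, Reals), ProductSet(Interval.Lopen(1/3, 2/5), {-5/2, -8/9, -4/7, 9}))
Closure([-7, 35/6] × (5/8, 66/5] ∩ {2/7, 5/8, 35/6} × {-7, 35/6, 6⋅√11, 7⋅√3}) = {2/7, 5/8, 35/6} × {35/6, 7⋅√3}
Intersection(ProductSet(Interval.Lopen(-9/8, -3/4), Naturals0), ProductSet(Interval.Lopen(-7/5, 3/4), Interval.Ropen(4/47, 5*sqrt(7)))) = ProductSet(Interval.Lopen(-9/8, -3/4), Range(1, 14, 1))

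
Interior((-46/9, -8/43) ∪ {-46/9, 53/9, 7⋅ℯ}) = (-46/9, -8/43)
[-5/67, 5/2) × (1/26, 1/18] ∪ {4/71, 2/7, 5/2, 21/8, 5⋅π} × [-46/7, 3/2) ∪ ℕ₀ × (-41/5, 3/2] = (ℕ₀ × (-41/5, 3/2]) ∪ ([-5/67, 5/2) × (1/26, 1/18]) ∪ ({4/71, 2/7, 5/2, 21/8, 5⋅π} × [-46/7, 3/2))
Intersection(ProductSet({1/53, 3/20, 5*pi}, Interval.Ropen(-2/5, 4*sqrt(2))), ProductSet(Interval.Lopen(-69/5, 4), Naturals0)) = ProductSet({1/53, 3/20}, Range(0, 6, 1))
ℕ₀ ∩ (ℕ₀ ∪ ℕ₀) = ℕ₀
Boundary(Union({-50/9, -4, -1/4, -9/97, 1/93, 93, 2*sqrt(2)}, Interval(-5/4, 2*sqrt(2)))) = {-50/9, -4, -5/4, 93, 2*sqrt(2)}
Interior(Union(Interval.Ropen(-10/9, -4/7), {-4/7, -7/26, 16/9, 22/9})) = Interval.open(-10/9, -4/7)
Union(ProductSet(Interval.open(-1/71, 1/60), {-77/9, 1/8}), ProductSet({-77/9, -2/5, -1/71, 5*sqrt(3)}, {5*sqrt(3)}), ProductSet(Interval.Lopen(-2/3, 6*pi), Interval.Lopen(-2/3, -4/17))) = Union(ProductSet({-77/9, -2/5, -1/71, 5*sqrt(3)}, {5*sqrt(3)}), ProductSet(Interval.Lopen(-2/3, 6*pi), Interval.Lopen(-2/3, -4/17)), ProductSet(Interval.open(-1/71, 1/60), {-77/9, 1/8}))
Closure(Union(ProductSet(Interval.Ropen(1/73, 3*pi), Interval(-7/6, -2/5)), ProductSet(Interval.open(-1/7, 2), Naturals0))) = Union(ProductSet(Interval(-1/7, 2), Complement(Naturals0, Interval.open(-7/6, -2/5))), ProductSet(Interval.Ropen(-1/7, 2), Naturals0), ProductSet(Interval(1/73, 3*pi), Interval(-7/6, -2/5)))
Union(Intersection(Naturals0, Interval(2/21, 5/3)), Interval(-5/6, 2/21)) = Union(Interval(-5/6, 2/21), Range(1, 2, 1))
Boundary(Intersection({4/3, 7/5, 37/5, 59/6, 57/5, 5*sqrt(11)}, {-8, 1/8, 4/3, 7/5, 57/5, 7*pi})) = {4/3, 7/5, 57/5}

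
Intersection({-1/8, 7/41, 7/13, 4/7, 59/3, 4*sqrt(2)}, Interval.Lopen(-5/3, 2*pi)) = {-1/8, 7/41, 7/13, 4/7, 4*sqrt(2)}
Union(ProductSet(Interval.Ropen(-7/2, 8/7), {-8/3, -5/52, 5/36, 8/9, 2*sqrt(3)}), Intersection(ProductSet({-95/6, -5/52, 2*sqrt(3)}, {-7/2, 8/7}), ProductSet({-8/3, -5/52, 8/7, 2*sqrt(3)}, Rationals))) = Union(ProductSet({-5/52, 2*sqrt(3)}, {-7/2, 8/7}), ProductSet(Interval.Ropen(-7/2, 8/7), {-8/3, -5/52, 5/36, 8/9, 2*sqrt(3)}))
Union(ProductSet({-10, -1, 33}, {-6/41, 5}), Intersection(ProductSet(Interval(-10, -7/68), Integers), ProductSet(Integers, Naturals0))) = Union(ProductSet({-10, -1, 33}, {-6/41, 5}), ProductSet(Range(-10, 0, 1), Naturals0))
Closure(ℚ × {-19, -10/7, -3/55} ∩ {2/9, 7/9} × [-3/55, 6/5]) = {2/9, 7/9} × {-3/55}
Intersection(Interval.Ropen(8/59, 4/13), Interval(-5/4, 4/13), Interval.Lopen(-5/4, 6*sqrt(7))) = Interval.Ropen(8/59, 4/13)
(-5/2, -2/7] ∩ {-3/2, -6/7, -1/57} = {-3/2, -6/7}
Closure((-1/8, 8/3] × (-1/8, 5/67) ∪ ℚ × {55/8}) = (ℝ × {55/8}) ∪ ({-1/8, 8/3} × [-1/8, 5/67]) ∪ ([-1/8, 8/3] × {-1/8, 5/67}) ∪ ((-1/8, 8/3] × (-1/8, 5/67))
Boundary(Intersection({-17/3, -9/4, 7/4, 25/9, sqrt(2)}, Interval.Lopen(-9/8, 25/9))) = {7/4, 25/9, sqrt(2)}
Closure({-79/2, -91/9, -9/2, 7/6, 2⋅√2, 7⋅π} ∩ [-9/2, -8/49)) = {-9/2}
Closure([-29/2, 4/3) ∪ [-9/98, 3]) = [-29/2, 3]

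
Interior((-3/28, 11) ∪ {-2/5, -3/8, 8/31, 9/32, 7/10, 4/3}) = (-3/28, 11)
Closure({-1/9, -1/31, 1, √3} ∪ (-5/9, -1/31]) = [-5/9, -1/31] ∪ {1, √3}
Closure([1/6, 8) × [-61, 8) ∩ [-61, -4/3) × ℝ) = ∅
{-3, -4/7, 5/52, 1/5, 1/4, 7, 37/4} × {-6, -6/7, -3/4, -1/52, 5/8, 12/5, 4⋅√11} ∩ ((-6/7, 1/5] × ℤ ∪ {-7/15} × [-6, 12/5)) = {-4/7, 5/52, 1/5} × {-6}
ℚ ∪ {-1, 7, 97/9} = ℚ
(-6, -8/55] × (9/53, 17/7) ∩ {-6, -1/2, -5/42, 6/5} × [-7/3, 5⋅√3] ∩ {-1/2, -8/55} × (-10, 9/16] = {-1/2} × (9/53, 9/16]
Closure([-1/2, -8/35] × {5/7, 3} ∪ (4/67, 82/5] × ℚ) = ([4/67, 82/5] × ℝ) ∪ ([-1/2, -8/35] × {5/7, 3})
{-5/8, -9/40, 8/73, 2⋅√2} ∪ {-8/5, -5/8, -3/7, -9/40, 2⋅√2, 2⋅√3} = {-8/5, -5/8, -3/7, -9/40, 8/73, 2⋅√2, 2⋅√3}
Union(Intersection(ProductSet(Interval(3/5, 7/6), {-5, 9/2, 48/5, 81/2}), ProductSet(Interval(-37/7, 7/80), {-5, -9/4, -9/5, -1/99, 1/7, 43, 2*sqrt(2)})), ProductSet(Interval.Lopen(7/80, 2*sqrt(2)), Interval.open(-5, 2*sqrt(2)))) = ProductSet(Interval.Lopen(7/80, 2*sqrt(2)), Interval.open(-5, 2*sqrt(2)))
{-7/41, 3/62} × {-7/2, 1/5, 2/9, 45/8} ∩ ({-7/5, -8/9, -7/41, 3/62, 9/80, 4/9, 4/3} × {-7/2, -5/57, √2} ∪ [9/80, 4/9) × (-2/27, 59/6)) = {-7/41, 3/62} × {-7/2}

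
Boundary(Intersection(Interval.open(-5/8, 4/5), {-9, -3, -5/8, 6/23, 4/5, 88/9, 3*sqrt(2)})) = {6/23}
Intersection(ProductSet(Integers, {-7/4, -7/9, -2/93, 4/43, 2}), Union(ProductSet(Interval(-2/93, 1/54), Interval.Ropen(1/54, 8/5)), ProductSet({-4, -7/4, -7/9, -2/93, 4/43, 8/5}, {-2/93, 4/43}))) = Union(ProductSet({-4}, {-2/93, 4/43}), ProductSet(Range(0, 1, 1), {4/43}))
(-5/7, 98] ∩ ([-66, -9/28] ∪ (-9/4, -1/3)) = (-5/7, -9/28]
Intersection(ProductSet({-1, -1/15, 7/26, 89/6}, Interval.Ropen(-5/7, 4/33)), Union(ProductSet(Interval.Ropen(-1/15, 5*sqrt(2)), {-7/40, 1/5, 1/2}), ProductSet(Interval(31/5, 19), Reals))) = Union(ProductSet({89/6}, Interval.Ropen(-5/7, 4/33)), ProductSet({-1/15, 7/26}, {-7/40}))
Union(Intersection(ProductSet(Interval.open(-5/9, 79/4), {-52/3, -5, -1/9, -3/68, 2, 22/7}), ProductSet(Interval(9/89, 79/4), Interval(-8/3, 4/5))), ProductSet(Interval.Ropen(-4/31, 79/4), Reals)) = ProductSet(Interval.Ropen(-4/31, 79/4), Reals)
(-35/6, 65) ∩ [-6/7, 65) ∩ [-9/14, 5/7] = [-9/14, 5/7]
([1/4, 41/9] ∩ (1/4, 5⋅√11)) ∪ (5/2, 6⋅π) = (1/4, 6⋅π)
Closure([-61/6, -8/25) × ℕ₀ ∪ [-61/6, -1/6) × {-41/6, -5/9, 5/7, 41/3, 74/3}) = ([-61/6, -8/25] × ℕ₀) ∪ ([-61/6, -1/6] × {-41/6, -5/9, 5/7, 41/3, 74/3})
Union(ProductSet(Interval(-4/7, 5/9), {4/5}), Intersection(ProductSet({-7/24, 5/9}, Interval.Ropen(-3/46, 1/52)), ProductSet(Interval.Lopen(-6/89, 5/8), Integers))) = Union(ProductSet({5/9}, Range(0, 1, 1)), ProductSet(Interval(-4/7, 5/9), {4/5}))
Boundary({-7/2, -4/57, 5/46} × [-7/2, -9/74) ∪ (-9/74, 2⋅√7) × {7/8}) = ({-7/2, -4/57, 5/46} × [-7/2, -9/74]) ∪ ([-9/74, 2⋅√7] × {7/8})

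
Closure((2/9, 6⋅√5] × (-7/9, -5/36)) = ({2/9, 6⋅√5} × [-7/9, -5/36]) ∪ ([2/9, 6⋅√5] × {-7/9, -5/36}) ∪ ((2/9, 6⋅√5] × (-7/9, -5/36))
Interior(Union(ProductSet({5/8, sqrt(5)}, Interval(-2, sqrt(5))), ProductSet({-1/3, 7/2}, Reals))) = EmptySet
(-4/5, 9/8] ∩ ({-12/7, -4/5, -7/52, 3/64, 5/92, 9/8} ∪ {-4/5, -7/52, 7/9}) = {-7/52, 3/64, 5/92, 7/9, 9/8}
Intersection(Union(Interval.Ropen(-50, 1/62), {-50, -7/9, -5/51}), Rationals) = Intersection(Interval.Ropen(-50, 1/62), Rationals)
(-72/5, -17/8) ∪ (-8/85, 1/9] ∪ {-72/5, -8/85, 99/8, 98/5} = [-72/5, -17/8) ∪ [-8/85, 1/9] ∪ {99/8, 98/5}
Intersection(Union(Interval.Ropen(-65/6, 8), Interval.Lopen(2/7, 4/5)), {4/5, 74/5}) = {4/5}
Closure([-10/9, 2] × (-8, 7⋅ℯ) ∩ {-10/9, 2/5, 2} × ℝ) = {-10/9, 2/5, 2} × [-8, 7⋅ℯ]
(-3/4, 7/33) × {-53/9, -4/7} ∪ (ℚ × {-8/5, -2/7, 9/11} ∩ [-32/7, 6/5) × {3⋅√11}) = (-3/4, 7/33) × {-53/9, -4/7}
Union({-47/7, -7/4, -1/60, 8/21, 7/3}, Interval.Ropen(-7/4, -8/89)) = Union({-47/7, -1/60, 8/21, 7/3}, Interval.Ropen(-7/4, -8/89))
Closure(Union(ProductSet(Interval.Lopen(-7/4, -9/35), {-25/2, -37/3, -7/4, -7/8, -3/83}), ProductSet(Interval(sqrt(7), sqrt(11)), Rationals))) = Union(ProductSet(Interval(-7/4, -9/35), {-25/2, -37/3, -7/4, -7/8, -3/83}), ProductSet(Interval(sqrt(7), sqrt(11)), Reals))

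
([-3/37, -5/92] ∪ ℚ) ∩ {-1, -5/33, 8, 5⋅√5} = {-1, -5/33, 8}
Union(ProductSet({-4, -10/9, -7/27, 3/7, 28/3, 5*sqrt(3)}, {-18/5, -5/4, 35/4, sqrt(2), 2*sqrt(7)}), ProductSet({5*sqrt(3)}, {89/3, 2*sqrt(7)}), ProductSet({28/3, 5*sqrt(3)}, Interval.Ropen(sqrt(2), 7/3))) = Union(ProductSet({5*sqrt(3)}, {89/3, 2*sqrt(7)}), ProductSet({28/3, 5*sqrt(3)}, Interval.Ropen(sqrt(2), 7/3)), ProductSet({-4, -10/9, -7/27, 3/7, 28/3, 5*sqrt(3)}, {-18/5, -5/4, 35/4, sqrt(2), 2*sqrt(7)}))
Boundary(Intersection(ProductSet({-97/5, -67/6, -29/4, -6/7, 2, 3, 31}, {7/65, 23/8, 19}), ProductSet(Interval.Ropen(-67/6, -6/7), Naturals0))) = ProductSet({-67/6, -29/4}, {19})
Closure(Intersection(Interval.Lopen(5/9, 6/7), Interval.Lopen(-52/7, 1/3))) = EmptySet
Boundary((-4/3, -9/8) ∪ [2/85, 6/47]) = {-4/3, -9/8, 2/85, 6/47}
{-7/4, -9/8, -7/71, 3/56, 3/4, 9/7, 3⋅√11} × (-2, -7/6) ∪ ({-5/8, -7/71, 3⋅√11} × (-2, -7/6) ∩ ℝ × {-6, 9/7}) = {-7/4, -9/8, -7/71, 3/56, 3/4, 9/7, 3⋅√11} × (-2, -7/6)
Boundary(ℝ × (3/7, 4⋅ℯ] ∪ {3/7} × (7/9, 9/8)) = ℝ × {3/7, 4⋅ℯ}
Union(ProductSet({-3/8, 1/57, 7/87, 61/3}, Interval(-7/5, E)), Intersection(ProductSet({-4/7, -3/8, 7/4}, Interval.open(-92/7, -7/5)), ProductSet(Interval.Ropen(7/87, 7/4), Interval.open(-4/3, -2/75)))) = ProductSet({-3/8, 1/57, 7/87, 61/3}, Interval(-7/5, E))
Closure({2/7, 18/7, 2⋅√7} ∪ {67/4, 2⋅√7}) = {2/7, 18/7, 67/4, 2⋅√7}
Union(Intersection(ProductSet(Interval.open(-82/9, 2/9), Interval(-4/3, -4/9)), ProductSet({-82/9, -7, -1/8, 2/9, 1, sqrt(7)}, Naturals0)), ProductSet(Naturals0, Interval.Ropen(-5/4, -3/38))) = ProductSet(Naturals0, Interval.Ropen(-5/4, -3/38))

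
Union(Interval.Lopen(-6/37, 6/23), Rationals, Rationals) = Union(Interval(-6/37, 6/23), Rationals)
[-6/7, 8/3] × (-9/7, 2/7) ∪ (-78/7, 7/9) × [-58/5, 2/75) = ((-78/7, 7/9) × [-58/5, 2/75)) ∪ ([-6/7, 8/3] × (-9/7, 2/7))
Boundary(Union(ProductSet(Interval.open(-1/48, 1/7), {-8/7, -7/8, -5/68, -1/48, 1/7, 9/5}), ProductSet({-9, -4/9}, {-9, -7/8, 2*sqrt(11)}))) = Union(ProductSet({-9, -4/9}, {-9, -7/8, 2*sqrt(11)}), ProductSet(Interval(-1/48, 1/7), {-8/7, -7/8, -5/68, -1/48, 1/7, 9/5}))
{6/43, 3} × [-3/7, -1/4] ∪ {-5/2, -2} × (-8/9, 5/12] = ({-5/2, -2} × (-8/9, 5/12]) ∪ ({6/43, 3} × [-3/7, -1/4])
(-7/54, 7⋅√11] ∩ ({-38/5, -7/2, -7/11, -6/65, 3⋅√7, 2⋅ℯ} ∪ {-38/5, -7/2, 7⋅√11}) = {-6/65, 7⋅√11, 3⋅√7, 2⋅ℯ}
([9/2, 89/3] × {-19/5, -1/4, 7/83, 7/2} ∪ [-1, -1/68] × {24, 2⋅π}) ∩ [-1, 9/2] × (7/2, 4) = ∅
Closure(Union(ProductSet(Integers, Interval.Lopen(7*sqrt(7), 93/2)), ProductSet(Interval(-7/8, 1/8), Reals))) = Union(ProductSet(Complement(Integers, Interval.open(-7/8, 1/8)), Interval(7*sqrt(7), 93/2)), ProductSet(Integers, Interval.Lopen(7*sqrt(7), 93/2)), ProductSet(Interval(-7/8, 1/8), Reals))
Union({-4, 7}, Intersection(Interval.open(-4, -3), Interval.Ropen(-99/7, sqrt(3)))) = Union({7}, Interval.Ropen(-4, -3))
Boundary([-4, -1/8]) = {-4, -1/8}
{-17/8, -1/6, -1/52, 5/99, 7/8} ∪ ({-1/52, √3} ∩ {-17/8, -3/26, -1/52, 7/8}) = {-17/8, -1/6, -1/52, 5/99, 7/8}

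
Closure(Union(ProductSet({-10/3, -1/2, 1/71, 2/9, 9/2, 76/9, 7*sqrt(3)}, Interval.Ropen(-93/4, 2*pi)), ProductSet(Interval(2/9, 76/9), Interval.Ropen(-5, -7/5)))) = Union(ProductSet({-10/3, -1/2, 1/71, 2/9, 9/2, 76/9, 7*sqrt(3)}, Interval(-93/4, 2*pi)), ProductSet(Interval(2/9, 76/9), Interval(-5, -7/5)))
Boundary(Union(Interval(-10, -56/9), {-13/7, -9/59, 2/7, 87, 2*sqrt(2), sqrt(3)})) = {-10, -56/9, -13/7, -9/59, 2/7, 87, 2*sqrt(2), sqrt(3)}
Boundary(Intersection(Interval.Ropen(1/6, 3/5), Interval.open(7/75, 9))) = {1/6, 3/5}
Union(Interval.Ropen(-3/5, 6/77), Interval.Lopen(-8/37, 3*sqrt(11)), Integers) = Union(Integers, Interval(-3/5, 3*sqrt(11)))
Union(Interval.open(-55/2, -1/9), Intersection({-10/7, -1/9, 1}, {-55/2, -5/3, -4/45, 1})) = Union({1}, Interval.open(-55/2, -1/9))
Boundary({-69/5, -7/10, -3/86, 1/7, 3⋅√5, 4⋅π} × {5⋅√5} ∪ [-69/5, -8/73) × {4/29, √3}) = ([-69/5, -8/73] × {4/29, √3}) ∪ ({-69/5, -7/10, -3/86, 1/7, 3⋅√5, 4⋅π} × {5⋅√5})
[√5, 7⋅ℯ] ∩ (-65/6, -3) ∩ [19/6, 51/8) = ∅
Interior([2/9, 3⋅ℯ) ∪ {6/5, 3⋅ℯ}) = (2/9, 3⋅ℯ)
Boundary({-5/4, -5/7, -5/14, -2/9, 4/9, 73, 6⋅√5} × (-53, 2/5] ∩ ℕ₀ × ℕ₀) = {73} × {0}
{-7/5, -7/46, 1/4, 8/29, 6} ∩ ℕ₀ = {6}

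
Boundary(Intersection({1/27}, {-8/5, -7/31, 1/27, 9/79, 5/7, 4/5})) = {1/27}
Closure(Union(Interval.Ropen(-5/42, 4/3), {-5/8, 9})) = Union({-5/8, 9}, Interval(-5/42, 4/3))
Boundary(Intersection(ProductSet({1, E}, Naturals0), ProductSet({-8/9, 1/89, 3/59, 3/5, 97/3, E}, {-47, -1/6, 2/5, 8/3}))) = EmptySet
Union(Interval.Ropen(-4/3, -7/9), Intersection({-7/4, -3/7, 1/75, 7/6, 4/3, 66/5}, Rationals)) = Union({-7/4, -3/7, 1/75, 7/6, 4/3, 66/5}, Interval.Ropen(-4/3, -7/9))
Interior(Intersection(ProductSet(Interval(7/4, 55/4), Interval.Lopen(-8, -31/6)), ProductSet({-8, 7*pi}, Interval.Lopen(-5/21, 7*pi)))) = EmptySet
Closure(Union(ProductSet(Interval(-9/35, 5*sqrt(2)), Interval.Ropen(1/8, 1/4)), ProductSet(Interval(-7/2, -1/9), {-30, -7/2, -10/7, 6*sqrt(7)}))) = Union(ProductSet(Interval(-7/2, -1/9), {-30, -7/2, -10/7, 6*sqrt(7)}), ProductSet(Interval(-9/35, 5*sqrt(2)), Interval(1/8, 1/4)))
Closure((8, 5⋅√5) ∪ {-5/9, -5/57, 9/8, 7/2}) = {-5/9, -5/57, 9/8, 7/2} ∪ [8, 5⋅√5]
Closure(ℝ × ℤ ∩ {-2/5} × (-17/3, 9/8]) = {-2/5} × {-5, -4, …, 1}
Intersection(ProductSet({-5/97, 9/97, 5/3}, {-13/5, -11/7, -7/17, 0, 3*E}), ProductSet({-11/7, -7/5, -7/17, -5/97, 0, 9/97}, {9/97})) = EmptySet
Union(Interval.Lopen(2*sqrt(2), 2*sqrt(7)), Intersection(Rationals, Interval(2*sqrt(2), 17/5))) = Union(Intersection(Interval(2*sqrt(2), 17/5), Rationals), Interval.Lopen(2*sqrt(2), 2*sqrt(7)))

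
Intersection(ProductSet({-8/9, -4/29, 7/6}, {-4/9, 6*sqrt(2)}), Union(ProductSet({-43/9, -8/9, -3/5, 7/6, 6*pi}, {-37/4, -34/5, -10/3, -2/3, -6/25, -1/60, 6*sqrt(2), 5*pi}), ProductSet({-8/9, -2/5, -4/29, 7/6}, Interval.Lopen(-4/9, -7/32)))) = ProductSet({-8/9, 7/6}, {6*sqrt(2)})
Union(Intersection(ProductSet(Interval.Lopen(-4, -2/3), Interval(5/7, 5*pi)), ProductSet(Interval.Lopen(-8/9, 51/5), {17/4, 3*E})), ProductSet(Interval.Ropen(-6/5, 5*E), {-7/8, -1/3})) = Union(ProductSet(Interval.Ropen(-6/5, 5*E), {-7/8, -1/3}), ProductSet(Interval.Lopen(-8/9, -2/3), {17/4, 3*E}))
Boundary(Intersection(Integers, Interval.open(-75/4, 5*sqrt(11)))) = Range(-18, 17, 1)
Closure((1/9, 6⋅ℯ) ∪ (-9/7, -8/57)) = [-9/7, -8/57] ∪ [1/9, 6⋅ℯ]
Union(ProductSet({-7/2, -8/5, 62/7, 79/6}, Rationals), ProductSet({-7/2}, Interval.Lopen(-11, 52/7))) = Union(ProductSet({-7/2}, Interval.Lopen(-11, 52/7)), ProductSet({-7/2, -8/5, 62/7, 79/6}, Rationals))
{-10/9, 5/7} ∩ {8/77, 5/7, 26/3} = {5/7}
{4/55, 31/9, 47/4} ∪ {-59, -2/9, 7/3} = {-59, -2/9, 4/55, 7/3, 31/9, 47/4}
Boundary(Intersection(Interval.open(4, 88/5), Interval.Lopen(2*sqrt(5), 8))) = {8, 2*sqrt(5)}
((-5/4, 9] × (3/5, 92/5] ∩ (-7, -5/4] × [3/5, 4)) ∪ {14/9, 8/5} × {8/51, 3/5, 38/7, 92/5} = {14/9, 8/5} × {8/51, 3/5, 38/7, 92/5}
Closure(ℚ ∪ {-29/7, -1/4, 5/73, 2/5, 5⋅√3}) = ℝ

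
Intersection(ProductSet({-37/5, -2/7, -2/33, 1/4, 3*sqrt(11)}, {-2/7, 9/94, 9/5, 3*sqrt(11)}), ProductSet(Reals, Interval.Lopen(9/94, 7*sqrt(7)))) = ProductSet({-37/5, -2/7, -2/33, 1/4, 3*sqrt(11)}, {9/5, 3*sqrt(11)})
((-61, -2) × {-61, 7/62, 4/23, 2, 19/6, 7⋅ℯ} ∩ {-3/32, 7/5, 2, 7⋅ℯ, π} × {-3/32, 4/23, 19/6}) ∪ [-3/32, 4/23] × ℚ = [-3/32, 4/23] × ℚ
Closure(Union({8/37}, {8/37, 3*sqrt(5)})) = {8/37, 3*sqrt(5)}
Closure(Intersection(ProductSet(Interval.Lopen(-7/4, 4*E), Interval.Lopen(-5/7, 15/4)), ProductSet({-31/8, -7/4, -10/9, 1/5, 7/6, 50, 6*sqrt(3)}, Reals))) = ProductSet({-10/9, 1/5, 7/6, 6*sqrt(3)}, Interval(-5/7, 15/4))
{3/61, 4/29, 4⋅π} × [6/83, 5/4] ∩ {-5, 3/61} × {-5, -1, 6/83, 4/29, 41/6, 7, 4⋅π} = {3/61} × {6/83, 4/29}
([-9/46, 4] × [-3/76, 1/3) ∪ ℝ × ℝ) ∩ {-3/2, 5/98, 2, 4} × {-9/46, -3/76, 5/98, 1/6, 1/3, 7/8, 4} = {-3/2, 5/98, 2, 4} × {-9/46, -3/76, 5/98, 1/6, 1/3, 7/8, 4}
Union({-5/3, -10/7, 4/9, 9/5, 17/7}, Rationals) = Rationals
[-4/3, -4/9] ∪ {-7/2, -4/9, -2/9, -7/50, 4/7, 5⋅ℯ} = {-7/2, -2/9, -7/50, 4/7, 5⋅ℯ} ∪ [-4/3, -4/9]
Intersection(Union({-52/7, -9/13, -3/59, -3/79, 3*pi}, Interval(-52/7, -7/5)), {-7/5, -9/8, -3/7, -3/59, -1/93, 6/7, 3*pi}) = {-7/5, -3/59, 3*pi}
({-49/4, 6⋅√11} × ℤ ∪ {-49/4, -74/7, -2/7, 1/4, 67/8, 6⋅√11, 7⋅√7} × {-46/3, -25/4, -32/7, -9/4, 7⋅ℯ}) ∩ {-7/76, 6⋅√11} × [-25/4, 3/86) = {6⋅√11} × ({-25/4, -32/7, -9/4} ∪ {-6, -5, …, 0})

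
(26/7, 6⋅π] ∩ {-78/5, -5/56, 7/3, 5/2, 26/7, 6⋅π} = {6⋅π}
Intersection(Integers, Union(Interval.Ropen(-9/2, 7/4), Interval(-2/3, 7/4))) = Range(-4, 2, 1)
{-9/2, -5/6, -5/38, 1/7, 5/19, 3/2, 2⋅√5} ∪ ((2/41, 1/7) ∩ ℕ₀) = {-9/2, -5/6, -5/38, 1/7, 5/19, 3/2, 2⋅√5}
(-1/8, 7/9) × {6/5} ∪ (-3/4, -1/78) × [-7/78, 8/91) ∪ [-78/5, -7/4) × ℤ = ([-78/5, -7/4) × ℤ) ∪ ((-1/8, 7/9) × {6/5}) ∪ ((-3/4, -1/78) × [-7/78, 8/91))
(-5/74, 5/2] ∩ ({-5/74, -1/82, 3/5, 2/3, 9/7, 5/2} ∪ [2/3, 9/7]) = {-1/82, 3/5, 5/2} ∪ [2/3, 9/7]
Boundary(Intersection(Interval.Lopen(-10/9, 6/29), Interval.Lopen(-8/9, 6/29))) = {-8/9, 6/29}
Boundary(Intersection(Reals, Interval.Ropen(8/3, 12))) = {8/3, 12}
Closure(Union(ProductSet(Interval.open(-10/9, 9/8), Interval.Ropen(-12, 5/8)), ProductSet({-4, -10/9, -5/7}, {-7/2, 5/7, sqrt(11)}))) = Union(ProductSet({-10/9, 9/8}, Interval(-12, 5/8)), ProductSet({-4, -10/9, -5/7}, {-7/2, 5/7, sqrt(11)}), ProductSet(Interval(-10/9, 9/8), {-12, 5/8}), ProductSet(Interval.open(-10/9, 9/8), Interval.Ropen(-12, 5/8)))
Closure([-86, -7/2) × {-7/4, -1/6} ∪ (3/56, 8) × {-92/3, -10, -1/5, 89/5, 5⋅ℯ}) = ([-86, -7/2] × {-7/4, -1/6}) ∪ ([3/56, 8] × {-92/3, -10, -1/5, 89/5, 5⋅ℯ})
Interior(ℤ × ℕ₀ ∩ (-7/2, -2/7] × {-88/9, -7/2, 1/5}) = ∅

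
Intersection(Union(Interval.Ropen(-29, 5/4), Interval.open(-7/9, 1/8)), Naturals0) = Range(0, 2, 1)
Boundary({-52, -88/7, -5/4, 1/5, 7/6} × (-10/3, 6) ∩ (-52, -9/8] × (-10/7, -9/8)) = {-88/7, -5/4} × [-10/7, -9/8]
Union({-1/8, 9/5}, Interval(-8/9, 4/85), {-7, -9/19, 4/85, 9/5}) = Union({-7, 9/5}, Interval(-8/9, 4/85))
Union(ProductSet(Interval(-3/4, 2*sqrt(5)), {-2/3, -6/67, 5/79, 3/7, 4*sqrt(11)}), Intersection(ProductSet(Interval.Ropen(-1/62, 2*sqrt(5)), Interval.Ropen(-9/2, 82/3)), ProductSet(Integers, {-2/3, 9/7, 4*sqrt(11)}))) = Union(ProductSet(Interval(-3/4, 2*sqrt(5)), {-2/3, -6/67, 5/79, 3/7, 4*sqrt(11)}), ProductSet(Range(0, 5, 1), {-2/3, 9/7, 4*sqrt(11)}))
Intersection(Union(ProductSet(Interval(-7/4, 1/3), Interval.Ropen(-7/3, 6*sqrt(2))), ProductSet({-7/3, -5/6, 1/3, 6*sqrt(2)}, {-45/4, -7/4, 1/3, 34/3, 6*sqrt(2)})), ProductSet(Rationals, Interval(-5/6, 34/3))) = Union(ProductSet({-7/3, -5/6, 1/3}, {1/3, 34/3, 6*sqrt(2)}), ProductSet(Intersection(Interval(-7/4, 1/3), Rationals), Interval.Ropen(-5/6, 6*sqrt(2))))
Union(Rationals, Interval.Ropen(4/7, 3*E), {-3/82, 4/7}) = Union(Interval.Ropen(4/7, 3*E), Rationals)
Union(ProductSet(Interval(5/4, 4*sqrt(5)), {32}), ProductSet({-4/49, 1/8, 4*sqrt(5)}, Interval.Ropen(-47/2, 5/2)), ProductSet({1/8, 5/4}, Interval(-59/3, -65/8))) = Union(ProductSet({1/8, 5/4}, Interval(-59/3, -65/8)), ProductSet({-4/49, 1/8, 4*sqrt(5)}, Interval.Ropen(-47/2, 5/2)), ProductSet(Interval(5/4, 4*sqrt(5)), {32}))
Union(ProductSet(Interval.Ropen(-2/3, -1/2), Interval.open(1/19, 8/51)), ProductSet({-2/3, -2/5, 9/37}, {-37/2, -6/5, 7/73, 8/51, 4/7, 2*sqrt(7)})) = Union(ProductSet({-2/3, -2/5, 9/37}, {-37/2, -6/5, 7/73, 8/51, 4/7, 2*sqrt(7)}), ProductSet(Interval.Ropen(-2/3, -1/2), Interval.open(1/19, 8/51)))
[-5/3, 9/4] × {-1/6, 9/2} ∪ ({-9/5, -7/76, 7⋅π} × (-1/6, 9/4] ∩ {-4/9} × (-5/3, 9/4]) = [-5/3, 9/4] × {-1/6, 9/2}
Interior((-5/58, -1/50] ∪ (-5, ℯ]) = (-5, ℯ)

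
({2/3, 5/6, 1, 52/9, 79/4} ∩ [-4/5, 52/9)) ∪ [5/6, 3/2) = {2/3} ∪ [5/6, 3/2)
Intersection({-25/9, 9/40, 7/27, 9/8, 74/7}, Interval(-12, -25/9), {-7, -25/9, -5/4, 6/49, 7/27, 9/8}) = {-25/9}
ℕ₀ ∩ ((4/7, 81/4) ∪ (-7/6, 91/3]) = {0, 1, …, 30}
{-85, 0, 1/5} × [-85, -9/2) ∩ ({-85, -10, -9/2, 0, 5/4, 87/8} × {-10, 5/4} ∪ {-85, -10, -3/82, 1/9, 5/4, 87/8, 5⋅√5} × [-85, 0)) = ({-85, 0} × {-10}) ∪ ({-85} × [-85, -9/2))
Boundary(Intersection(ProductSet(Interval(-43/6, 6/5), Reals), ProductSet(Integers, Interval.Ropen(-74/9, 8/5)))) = ProductSet(Range(-7, 2, 1), Interval(-74/9, 8/5))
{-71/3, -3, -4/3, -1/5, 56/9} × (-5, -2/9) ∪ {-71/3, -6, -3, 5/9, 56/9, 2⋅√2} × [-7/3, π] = ({-71/3, -3, -4/3, -1/5, 56/9} × (-5, -2/9)) ∪ ({-71/3, -6, -3, 5/9, 56/9, 2⋅√2} × [-7/3, π])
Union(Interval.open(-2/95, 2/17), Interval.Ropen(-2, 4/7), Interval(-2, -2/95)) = Interval.Ropen(-2, 4/7)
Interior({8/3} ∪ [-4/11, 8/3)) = (-4/11, 8/3)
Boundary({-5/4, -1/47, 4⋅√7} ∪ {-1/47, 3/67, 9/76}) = {-5/4, -1/47, 3/67, 9/76, 4⋅√7}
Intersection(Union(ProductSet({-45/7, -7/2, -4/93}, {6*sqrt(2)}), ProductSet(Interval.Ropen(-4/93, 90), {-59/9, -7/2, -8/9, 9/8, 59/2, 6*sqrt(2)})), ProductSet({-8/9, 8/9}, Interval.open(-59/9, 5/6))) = ProductSet({8/9}, {-7/2, -8/9})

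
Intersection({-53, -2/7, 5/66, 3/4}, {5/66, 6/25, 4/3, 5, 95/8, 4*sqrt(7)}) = {5/66}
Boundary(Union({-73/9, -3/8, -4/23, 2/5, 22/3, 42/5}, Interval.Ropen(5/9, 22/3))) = {-73/9, -3/8, -4/23, 2/5, 5/9, 22/3, 42/5}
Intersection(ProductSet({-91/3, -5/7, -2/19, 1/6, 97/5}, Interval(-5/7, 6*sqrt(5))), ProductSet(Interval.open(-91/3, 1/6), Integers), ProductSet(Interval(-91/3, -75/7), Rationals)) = EmptySet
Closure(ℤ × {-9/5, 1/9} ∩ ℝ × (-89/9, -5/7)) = ℤ × {-9/5}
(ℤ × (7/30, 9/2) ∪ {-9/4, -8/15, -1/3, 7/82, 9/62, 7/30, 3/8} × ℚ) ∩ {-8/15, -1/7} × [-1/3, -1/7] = {-8/15} × (ℚ ∩ [-1/3, -1/7])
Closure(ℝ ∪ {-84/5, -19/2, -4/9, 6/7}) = ℝ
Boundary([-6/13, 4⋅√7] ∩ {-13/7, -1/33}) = {-1/33}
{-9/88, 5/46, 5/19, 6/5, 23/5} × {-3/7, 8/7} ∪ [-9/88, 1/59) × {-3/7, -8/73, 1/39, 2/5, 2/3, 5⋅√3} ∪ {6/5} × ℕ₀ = ({6/5} × ℕ₀) ∪ ({-9/88, 5/46, 5/19, 6/5, 23/5} × {-3/7, 8/7}) ∪ ([-9/88, 1/59) × {-3/7, -8/73, 1/39, 2/5, 2/3, 5⋅√3})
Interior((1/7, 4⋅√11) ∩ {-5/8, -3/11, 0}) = ∅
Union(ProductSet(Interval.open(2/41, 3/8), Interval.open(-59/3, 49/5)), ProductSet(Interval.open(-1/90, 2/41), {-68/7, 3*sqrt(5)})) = Union(ProductSet(Interval.open(-1/90, 2/41), {-68/7, 3*sqrt(5)}), ProductSet(Interval.open(2/41, 3/8), Interval.open(-59/3, 49/5)))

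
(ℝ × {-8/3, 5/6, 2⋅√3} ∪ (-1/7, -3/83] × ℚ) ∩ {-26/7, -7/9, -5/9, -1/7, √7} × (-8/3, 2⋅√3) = {-26/7, -7/9, -5/9, -1/7, √7} × {5/6}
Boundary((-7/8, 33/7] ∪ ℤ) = {-7/8, 33/7} ∪ (ℤ \ (-7/8, 33/7))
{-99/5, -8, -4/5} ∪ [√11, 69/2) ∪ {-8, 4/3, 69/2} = {-99/5, -8, -4/5, 4/3} ∪ [√11, 69/2]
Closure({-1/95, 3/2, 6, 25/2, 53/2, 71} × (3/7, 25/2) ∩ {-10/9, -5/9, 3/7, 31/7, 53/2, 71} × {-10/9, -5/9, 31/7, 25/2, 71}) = {53/2, 71} × {31/7}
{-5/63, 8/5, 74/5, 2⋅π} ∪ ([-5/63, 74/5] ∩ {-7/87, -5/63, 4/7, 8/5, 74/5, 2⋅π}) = {-5/63, 4/7, 8/5, 74/5, 2⋅π}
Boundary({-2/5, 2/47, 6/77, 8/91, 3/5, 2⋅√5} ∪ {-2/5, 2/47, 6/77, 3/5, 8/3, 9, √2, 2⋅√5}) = {-2/5, 2/47, 6/77, 8/91, 3/5, 8/3, 9, √2, 2⋅√5}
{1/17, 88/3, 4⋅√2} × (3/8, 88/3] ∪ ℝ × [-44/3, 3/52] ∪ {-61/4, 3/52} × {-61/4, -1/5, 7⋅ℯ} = (ℝ × [-44/3, 3/52]) ∪ ({-61/4, 3/52} × {-61/4, -1/5, 7⋅ℯ}) ∪ ({1/17, 88/3, 4⋅√2} × (3/8, 88/3])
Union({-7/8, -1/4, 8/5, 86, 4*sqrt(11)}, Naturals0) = Union({-7/8, -1/4, 8/5, 4*sqrt(11)}, Naturals0)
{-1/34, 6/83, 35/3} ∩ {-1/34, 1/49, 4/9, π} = {-1/34}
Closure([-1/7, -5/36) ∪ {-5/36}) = [-1/7, -5/36]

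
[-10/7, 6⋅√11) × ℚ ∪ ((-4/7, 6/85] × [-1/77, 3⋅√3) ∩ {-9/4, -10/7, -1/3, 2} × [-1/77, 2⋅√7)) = ([-10/7, 6⋅√11) × ℚ) ∪ ({-1/3} × [-1/77, 3⋅√3))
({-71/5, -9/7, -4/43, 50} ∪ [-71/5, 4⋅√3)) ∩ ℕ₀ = {0, 1, …, 6} ∪ {50}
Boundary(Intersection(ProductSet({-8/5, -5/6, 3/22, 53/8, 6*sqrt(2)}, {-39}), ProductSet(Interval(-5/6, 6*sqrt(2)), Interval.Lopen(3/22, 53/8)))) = EmptySet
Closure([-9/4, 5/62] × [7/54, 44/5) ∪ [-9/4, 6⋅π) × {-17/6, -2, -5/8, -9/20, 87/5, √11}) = ([-9/4, 5/62] × [7/54, 44/5]) ∪ ([-9/4, 6⋅π] × {-17/6, -2, -5/8, -9/20, 87/5, √11})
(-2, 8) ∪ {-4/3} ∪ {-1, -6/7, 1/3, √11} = (-2, 8)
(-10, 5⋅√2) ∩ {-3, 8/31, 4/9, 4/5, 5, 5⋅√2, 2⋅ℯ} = {-3, 8/31, 4/9, 4/5, 5, 2⋅ℯ}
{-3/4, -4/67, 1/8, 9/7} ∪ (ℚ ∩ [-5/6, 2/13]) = {9/7} ∪ (ℚ ∩ [-5/6, 2/13])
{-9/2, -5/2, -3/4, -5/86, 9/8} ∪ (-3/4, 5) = {-9/2, -5/2} ∪ [-3/4, 5)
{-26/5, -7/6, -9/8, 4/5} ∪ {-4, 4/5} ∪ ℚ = ℚ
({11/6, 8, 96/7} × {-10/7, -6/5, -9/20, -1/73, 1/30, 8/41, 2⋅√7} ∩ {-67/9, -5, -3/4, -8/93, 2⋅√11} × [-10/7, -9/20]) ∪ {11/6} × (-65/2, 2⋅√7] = {11/6} × (-65/2, 2⋅√7]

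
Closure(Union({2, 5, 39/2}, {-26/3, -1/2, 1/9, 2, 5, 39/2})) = {-26/3, -1/2, 1/9, 2, 5, 39/2}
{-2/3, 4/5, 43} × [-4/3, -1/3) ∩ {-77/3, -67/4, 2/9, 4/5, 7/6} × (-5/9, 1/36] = {4/5} × (-5/9, -1/3)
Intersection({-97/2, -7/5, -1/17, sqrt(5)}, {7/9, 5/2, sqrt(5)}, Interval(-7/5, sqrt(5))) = {sqrt(5)}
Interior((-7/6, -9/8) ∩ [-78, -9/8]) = (-7/6, -9/8)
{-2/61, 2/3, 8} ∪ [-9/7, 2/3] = [-9/7, 2/3] ∪ {8}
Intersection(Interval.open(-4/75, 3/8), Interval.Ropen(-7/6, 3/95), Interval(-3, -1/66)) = Interval.Lopen(-4/75, -1/66)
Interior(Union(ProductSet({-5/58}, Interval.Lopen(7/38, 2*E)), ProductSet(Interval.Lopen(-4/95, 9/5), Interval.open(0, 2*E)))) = ProductSet(Interval.open(-4/95, 9/5), Interval.open(0, 2*E))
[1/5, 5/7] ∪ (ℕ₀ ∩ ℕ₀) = ℕ₀ ∪ [1/5, 5/7]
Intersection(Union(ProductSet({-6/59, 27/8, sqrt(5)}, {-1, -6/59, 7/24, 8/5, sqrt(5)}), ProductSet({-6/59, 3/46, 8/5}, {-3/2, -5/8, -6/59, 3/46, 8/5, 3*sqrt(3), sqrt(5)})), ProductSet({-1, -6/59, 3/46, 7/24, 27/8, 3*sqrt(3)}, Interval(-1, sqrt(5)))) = Union(ProductSet({-6/59, 3/46}, {-5/8, -6/59, 3/46, 8/5, sqrt(5)}), ProductSet({-6/59, 27/8}, {-1, -6/59, 7/24, 8/5, sqrt(5)}))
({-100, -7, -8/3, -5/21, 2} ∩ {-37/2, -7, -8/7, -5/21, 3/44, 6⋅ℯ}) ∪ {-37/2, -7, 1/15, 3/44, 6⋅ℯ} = {-37/2, -7, -5/21, 1/15, 3/44, 6⋅ℯ}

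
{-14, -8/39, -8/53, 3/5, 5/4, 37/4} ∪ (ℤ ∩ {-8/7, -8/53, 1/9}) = {-14, -8/39, -8/53, 3/5, 5/4, 37/4}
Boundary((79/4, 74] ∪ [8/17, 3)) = {8/17, 3, 79/4, 74}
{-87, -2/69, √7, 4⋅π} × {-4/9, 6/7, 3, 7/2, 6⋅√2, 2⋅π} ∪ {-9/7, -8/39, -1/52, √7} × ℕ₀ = ({-9/7, -8/39, -1/52, √7} × ℕ₀) ∪ ({-87, -2/69, √7, 4⋅π} × {-4/9, 6/7, 3, 7/2, 6⋅√2, 2⋅π})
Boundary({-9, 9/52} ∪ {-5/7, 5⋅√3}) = {-9, -5/7, 9/52, 5⋅√3}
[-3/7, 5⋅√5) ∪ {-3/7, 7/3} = [-3/7, 5⋅√5)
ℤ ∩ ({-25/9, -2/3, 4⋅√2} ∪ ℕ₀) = ℕ₀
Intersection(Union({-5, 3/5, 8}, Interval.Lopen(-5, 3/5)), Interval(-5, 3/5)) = Interval(-5, 3/5)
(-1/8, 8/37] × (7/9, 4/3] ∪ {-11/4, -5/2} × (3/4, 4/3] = ({-11/4, -5/2} × (3/4, 4/3]) ∪ ((-1/8, 8/37] × (7/9, 4/3])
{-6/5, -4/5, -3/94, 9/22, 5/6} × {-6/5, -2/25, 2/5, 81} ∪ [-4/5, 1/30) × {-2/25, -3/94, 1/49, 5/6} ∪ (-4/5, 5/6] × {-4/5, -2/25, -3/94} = ((-4/5, 5/6] × {-4/5, -2/25, -3/94}) ∪ ([-4/5, 1/30) × {-2/25, -3/94, 1/49, 5/6}) ∪ ({-6/5, -4/5, -3/94, 9/22, 5/6} × {-6/5, -2/25, 2/5, 81})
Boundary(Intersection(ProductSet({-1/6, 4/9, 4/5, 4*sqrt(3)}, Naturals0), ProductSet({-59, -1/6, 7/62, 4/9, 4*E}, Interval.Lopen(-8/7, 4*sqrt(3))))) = ProductSet({-1/6, 4/9}, Range(0, 7, 1))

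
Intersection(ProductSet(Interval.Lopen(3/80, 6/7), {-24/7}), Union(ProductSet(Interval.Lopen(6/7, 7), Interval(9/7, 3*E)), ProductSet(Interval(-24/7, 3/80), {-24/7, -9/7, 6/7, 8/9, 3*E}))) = EmptySet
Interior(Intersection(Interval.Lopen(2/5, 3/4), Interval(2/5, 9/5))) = Interval.open(2/5, 3/4)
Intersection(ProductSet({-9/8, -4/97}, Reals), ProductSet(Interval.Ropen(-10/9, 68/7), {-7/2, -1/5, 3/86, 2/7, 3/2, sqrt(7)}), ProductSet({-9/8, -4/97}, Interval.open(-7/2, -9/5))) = EmptySet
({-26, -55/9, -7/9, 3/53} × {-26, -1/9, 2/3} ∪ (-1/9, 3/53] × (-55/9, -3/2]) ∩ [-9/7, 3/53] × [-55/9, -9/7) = (-1/9, 3/53] × (-55/9, -3/2]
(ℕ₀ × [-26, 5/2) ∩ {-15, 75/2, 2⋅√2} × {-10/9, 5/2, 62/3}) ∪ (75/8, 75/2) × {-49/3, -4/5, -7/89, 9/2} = (75/8, 75/2) × {-49/3, -4/5, -7/89, 9/2}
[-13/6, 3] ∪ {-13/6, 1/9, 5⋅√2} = [-13/6, 3] ∪ {5⋅√2}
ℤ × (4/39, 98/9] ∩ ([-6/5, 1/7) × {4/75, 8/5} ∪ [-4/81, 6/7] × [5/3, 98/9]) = ({-1, 0} × {8/5}) ∪ ({0} × [5/3, 98/9])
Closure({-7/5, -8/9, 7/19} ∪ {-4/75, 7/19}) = {-7/5, -8/9, -4/75, 7/19}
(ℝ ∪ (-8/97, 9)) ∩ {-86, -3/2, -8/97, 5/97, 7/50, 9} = {-86, -3/2, -8/97, 5/97, 7/50, 9}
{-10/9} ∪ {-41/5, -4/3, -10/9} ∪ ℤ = ℤ ∪ {-41/5, -4/3, -10/9}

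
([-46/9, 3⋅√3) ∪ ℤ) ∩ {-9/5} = {-9/5}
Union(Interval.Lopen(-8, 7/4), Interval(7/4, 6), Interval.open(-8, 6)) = Interval.Lopen(-8, 6)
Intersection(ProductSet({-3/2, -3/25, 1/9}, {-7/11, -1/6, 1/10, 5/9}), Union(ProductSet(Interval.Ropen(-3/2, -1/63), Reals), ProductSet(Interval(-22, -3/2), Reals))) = ProductSet({-3/2, -3/25}, {-7/11, -1/6, 1/10, 5/9})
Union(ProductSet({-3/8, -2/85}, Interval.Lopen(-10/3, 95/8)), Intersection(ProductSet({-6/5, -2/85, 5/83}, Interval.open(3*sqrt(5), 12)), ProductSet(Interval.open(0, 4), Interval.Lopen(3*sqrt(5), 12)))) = Union(ProductSet({5/83}, Interval.open(3*sqrt(5), 12)), ProductSet({-3/8, -2/85}, Interval.Lopen(-10/3, 95/8)))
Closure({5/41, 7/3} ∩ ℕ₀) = ∅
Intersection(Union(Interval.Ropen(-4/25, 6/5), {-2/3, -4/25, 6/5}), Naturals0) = Range(0, 2, 1)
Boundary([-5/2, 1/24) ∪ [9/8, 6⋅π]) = {-5/2, 1/24, 9/8, 6⋅π}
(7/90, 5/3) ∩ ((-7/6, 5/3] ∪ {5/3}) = (7/90, 5/3)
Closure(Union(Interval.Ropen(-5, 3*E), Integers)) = Union(Integers, Interval(-5, 3*E))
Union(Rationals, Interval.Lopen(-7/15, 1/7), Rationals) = Union(Interval(-7/15, 1/7), Rationals)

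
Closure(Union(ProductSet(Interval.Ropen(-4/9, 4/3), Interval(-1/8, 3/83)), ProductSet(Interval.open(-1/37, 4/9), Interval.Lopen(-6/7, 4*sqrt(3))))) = Union(ProductSet({-1/37, 4/9}, Union(Interval(-6/7, -1/8), Interval(3/83, 4*sqrt(3)))), ProductSet(Interval(-4/9, 4/3), Interval(-1/8, 3/83)), ProductSet(Interval(-1/37, 4/9), {-6/7, 4*sqrt(3)}), ProductSet(Interval.open(-1/37, 4/9), Interval.Lopen(-6/7, 4*sqrt(3))))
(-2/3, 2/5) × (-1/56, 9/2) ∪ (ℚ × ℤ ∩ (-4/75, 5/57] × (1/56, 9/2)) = (-2/3, 2/5) × (-1/56, 9/2)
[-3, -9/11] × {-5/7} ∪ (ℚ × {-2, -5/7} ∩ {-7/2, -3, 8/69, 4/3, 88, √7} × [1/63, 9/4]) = [-3, -9/11] × {-5/7}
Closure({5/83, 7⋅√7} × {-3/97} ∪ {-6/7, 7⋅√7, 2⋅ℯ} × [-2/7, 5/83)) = ({5/83, 7⋅√7} × {-3/97}) ∪ ({-6/7, 7⋅√7, 2⋅ℯ} × [-2/7, 5/83])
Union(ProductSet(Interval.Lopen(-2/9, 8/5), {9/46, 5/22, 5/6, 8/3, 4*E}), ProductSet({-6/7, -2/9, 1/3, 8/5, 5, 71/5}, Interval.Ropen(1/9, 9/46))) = Union(ProductSet({-6/7, -2/9, 1/3, 8/5, 5, 71/5}, Interval.Ropen(1/9, 9/46)), ProductSet(Interval.Lopen(-2/9, 8/5), {9/46, 5/22, 5/6, 8/3, 4*E}))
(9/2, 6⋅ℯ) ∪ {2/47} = {2/47} ∪ (9/2, 6⋅ℯ)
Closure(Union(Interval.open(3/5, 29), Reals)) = Interval(-oo, oo)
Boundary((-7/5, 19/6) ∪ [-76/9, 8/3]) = {-76/9, 19/6}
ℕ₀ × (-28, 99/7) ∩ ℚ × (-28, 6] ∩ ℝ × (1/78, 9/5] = ℕ₀ × (1/78, 9/5]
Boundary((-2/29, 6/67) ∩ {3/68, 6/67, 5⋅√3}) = {3/68}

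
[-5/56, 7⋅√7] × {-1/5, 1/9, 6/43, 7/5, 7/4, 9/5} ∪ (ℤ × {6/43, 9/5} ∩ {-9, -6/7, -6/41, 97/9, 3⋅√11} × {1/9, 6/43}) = ({-9} × {6/43}) ∪ ([-5/56, 7⋅√7] × {-1/5, 1/9, 6/43, 7/5, 7/4, 9/5})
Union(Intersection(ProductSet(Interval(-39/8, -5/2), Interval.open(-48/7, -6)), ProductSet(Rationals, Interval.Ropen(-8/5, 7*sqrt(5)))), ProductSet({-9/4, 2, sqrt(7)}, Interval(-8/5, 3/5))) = ProductSet({-9/4, 2, sqrt(7)}, Interval(-8/5, 3/5))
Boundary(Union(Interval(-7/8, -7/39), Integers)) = Union(Complement(Integers, Interval.open(-7/8, -7/39)), {-7/8, -7/39})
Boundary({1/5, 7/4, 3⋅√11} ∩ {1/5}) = {1/5}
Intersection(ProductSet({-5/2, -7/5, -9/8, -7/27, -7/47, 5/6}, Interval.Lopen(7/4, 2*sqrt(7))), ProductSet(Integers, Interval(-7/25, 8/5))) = EmptySet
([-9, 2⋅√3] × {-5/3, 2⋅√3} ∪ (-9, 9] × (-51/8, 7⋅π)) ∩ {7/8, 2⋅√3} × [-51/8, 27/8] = {7/8, 2⋅√3} × (-51/8, 27/8]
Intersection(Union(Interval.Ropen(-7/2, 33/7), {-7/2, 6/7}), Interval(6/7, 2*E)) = Interval.Ropen(6/7, 33/7)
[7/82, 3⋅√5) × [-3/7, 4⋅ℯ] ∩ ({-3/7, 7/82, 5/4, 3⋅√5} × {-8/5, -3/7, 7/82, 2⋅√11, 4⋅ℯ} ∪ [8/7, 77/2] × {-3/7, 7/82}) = ([8/7, 3⋅√5) × {-3/7, 7/82}) ∪ ({7/82, 5/4} × {-3/7, 7/82, 2⋅√11, 4⋅ℯ})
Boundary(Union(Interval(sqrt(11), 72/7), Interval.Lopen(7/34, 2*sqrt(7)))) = {7/34, 72/7}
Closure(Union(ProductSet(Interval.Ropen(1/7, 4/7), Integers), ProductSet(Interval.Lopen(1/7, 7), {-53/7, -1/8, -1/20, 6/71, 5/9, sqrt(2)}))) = Union(ProductSet(Interval(1/7, 4/7), Integers), ProductSet(Interval(1/7, 7), {-53/7, -1/8, -1/20, 6/71, 5/9, sqrt(2)}))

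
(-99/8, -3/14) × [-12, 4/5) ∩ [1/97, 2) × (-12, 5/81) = ∅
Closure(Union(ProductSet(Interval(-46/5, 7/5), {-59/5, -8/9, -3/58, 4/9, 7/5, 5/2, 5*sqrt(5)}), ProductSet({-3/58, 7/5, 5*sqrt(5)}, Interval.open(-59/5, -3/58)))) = Union(ProductSet({-3/58, 7/5, 5*sqrt(5)}, Interval(-59/5, -3/58)), ProductSet(Interval(-46/5, 7/5), {-59/5, -8/9, -3/58, 4/9, 7/5, 5/2, 5*sqrt(5)}))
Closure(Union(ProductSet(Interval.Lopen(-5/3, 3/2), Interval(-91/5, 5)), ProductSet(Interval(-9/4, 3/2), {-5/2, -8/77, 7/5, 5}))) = Union(ProductSet(Interval(-9/4, 3/2), {-5/2, -8/77, 7/5, 5}), ProductSet(Interval(-5/3, 3/2), Interval(-91/5, 5)))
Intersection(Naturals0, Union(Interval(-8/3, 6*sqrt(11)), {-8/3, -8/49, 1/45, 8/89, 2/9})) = Range(0, 20, 1)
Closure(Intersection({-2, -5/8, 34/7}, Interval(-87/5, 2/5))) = {-2, -5/8}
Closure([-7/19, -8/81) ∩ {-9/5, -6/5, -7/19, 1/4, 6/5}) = {-7/19}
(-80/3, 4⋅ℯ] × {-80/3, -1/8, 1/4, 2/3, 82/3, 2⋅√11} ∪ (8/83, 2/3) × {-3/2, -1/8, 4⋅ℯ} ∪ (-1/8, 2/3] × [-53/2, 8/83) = ((-1/8, 2/3] × [-53/2, 8/83)) ∪ ((8/83, 2/3) × {-3/2, -1/8, 4⋅ℯ}) ∪ ((-80/3, 4⋅ℯ] × {-80/3, -1/8, 1/4, 2/3, 82/3, 2⋅√11})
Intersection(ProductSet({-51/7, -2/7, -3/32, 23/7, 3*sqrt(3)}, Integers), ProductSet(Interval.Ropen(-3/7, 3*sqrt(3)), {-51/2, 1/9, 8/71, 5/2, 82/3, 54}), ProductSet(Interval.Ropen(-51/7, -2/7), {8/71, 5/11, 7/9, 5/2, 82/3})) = EmptySet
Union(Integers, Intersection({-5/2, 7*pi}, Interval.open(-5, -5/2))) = Integers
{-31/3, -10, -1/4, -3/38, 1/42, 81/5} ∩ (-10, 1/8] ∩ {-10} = ∅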